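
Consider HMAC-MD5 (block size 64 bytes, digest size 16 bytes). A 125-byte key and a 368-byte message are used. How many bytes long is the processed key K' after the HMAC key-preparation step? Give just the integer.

64

Key is 125 > 64 bytes, so it is hashed to 16 bytes then zero-padded to 64: |K'| = 64.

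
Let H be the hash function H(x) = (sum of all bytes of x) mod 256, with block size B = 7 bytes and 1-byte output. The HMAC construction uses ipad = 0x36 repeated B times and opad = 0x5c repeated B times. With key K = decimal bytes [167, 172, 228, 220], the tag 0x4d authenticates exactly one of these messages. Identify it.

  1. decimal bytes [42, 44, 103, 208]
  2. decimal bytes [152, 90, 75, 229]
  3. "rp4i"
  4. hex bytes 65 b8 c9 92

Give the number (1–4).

1

Key decimal bytes [167, 172, 228, 220] = a7 ac e4 dc is 4 bytes ≤ B = 7; zero-pad to 7 bytes: K' = a7 ac e4 dc 00 00 00.
K' ⊕ ipad = 91 9a d2 ea 36 36 36; K' ⊕ opad = fb f0 b8 80 5c 5c 5c.
m1: inner = H(91 9a d2 ea 36 36 36 2a 2c 67 d0) = 16; tag = H(fb f0 b8 80 5c 5c 5c 16) = 4d ← matches
m2: inner = H(91 9a d2 ea 36 36 36 98 5a 4b e5) = ab; tag = H(fb f0 b8 80 5c 5c 5c ab) = e2
m3: inner = H(91 9a d2 ea 36 36 36 72 70 34 69) = 08; tag = H(fb f0 b8 80 5c 5c 5c 08) = 3f
m4: inner = H(91 9a d2 ea 36 36 36 65 b8 c9 92) = 01; tag = H(fb f0 b8 80 5c 5c 5c 01) = 38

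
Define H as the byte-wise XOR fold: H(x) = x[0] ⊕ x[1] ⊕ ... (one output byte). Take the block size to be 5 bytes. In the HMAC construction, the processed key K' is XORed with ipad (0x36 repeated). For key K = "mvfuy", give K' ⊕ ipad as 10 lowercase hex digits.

Key "mvfuy" = 6d 76 66 75 79 is exactly B = 5 bytes: K' = 6d 76 66 75 79.
XOR each byte with 0x36: 6d⊕36=5b, 76⊕36=40, 66⊕36=50, 75⊕36=43, 79⊕36=4f.

5b4050434f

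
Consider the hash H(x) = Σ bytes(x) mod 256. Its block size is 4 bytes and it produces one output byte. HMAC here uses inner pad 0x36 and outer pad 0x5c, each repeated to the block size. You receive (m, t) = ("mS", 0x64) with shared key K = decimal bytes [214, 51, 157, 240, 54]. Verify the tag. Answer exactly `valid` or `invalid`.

Key decimal bytes [214, 51, 157, 240, 54] = d6 33 9d f0 36 is 5 bytes > B = 4, so hash it first: H(key) = cc, then zero-pad to 4 bytes: K' = cc 00 00 00.
K' ⊕ ipad = fa 36 36 36; K' ⊕ opad = 90 5c 5c 5c.
Inner hash: sum = 250+54+54+54+109+83 = 604; mod 256 = 92 → 5c.
Outer hash (recomputed tag): sum = 144+92+92+92+92 = 512; mod 256 = 0 → 00.
Recomputed tag = 00; claimed = 64 → mismatch.

invalid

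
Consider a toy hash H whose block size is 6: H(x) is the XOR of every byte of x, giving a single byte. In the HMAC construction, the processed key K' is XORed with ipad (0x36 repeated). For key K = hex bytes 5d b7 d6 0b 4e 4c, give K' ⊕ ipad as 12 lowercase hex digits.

6b81e03d787a

Key hex bytes 5d b7 d6 0b 4e 4c is exactly B = 6 bytes: K' = 5d b7 d6 0b 4e 4c.
XOR each byte with 0x36: 5d⊕36=6b, b7⊕36=81, d6⊕36=e0, 0b⊕36=3d, 4e⊕36=78, 4c⊕36=7a.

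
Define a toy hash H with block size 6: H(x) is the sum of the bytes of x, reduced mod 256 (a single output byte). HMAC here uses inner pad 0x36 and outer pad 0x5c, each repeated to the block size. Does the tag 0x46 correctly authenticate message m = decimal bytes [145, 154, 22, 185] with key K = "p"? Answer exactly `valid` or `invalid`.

Key "p" = 70 is 1 byte ≤ B = 6; zero-pad to 6 bytes: K' = 70 00 00 00 00 00.
K' ⊕ ipad = 46 36 36 36 36 36; K' ⊕ opad = 2c 5c 5c 5c 5c 5c.
Inner hash: sum = 70+54+54+54+54+54+145+154+22+185 = 846; mod 256 = 78 → 4e.
Outer hash (recomputed tag): sum = 44+92+92+92+92+92+78 = 582; mod 256 = 70 → 46.
Recomputed tag = 46; claimed = 46 → match.

valid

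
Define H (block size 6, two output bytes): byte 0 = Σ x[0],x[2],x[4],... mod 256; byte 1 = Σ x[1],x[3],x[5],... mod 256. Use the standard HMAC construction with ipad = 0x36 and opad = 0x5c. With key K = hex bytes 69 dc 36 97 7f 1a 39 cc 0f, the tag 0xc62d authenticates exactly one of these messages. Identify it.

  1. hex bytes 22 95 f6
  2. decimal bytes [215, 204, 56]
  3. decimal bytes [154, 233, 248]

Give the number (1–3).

Key hex bytes 69 dc 36 97 7f 1a 39 cc 0f is 9 bytes > B = 6, so hash it first: H(key) = 66 59, then zero-pad to 6 bytes: K' = 66 59 00 00 00 00.
K' ⊕ ipad = 50 6f 36 36 36 36; K' ⊕ opad = 3a 05 5c 5c 5c 5c.
m1: inner = H(50 6f 36 36 36 36 22 95 f6) = d4 70; tag = H(3a 05 5c 5c 5c 5c d4 70) = c62d ← matches
m2: inner = H(50 6f 36 36 36 36 d7 cc 38) = cb a7; tag = H(3a 05 5c 5c 5c 5c cb a7) = bd64
m3: inner = H(50 6f 36 36 36 36 9a e9 f8) = 4e c4; tag = H(3a 05 5c 5c 5c 5c 4e c4) = 4081

1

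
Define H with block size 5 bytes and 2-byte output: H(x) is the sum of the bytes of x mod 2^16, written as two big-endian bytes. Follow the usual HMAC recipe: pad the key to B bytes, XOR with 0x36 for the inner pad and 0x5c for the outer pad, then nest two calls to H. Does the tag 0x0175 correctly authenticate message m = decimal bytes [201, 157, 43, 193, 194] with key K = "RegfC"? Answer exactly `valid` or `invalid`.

Key "RegfC" = 52 65 67 66 43 is exactly B = 5 bytes: K' = 52 65 67 66 43.
K' ⊕ ipad = 64 53 51 50 75; K' ⊕ opad = 0e 39 3b 3a 1f.
Inner hash: sum = 100+83+81+80+117+201+157+43+193+194 = 1249 → 04 e1.
Outer hash (recomputed tag): sum = 14+57+59+58+31+4+225 = 448 → 01 c0.
Recomputed tag = 01c0; claimed = 0175 → mismatch.

invalid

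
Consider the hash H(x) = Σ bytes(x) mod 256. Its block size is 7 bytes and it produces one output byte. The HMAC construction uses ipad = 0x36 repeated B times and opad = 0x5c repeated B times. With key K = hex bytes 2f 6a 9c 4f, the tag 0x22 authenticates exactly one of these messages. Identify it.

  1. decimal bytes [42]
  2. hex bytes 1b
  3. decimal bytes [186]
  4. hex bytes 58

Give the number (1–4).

4

Key hex bytes 2f 6a 9c 4f is 4 bytes ≤ B = 7; zero-pad to 7 bytes: K' = 2f 6a 9c 4f 00 00 00.
K' ⊕ ipad = 19 5c aa 79 36 36 36; K' ⊕ opad = 73 36 c0 13 5c 5c 5c.
m1: inner = H(19 5c aa 79 36 36 36 2a) = 64; tag = H(73 36 c0 13 5c 5c 5c 64) = f4
m2: inner = H(19 5c aa 79 36 36 36 1b) = 55; tag = H(73 36 c0 13 5c 5c 5c 55) = e5
m3: inner = H(19 5c aa 79 36 36 36 ba) = f4; tag = H(73 36 c0 13 5c 5c 5c f4) = 84
m4: inner = H(19 5c aa 79 36 36 36 58) = 92; tag = H(73 36 c0 13 5c 5c 5c 92) = 22 ← matches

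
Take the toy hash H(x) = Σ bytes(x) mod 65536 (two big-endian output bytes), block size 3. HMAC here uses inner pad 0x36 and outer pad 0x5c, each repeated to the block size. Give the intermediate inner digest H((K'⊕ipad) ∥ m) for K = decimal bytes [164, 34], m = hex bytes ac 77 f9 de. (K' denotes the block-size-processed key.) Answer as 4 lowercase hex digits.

Key decimal bytes [164, 34] = a4 22 is 2 bytes ≤ B = 3; zero-pad to 3 bytes: K' = a4 22 00.
K' ⊕ ipad = 92 14 36.
Inner input = 92 14 36 ∥ ac 77 f9 de.
Inner hash: sum = 146+20+54+172+119+249+222 = 982 → 03 d6.

03d6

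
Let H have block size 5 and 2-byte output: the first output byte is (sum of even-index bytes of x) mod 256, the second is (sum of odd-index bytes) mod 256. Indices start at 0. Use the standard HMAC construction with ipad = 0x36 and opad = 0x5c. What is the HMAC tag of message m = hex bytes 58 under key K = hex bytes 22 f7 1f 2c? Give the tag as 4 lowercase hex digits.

Key hex bytes 22 f7 1f 2c is 4 bytes ≤ B = 5; zero-pad to 5 bytes: K' = 22 f7 1f 2c 00.
K' ⊕ ipad = 14 c1 29 1a 36.  K' ⊕ opad = 7e ab 43 70 5c.
Inner input = (K'⊕ipad) ∥ m = 14 c1 29 1a 36 ∥ 58.
Inner hash: even-index sum = 115 mod 256 = 115; odd-index sum = 307 mod 256 = 51 → 73 33.
Outer input = (K'⊕opad) ∥ inner = 7e ab 43 70 5c ∥ 73 33.
Outer hash (tag): even-index sum = 336 mod 256 = 80; odd-index sum = 398 mod 256 = 142 → 50 8e.

508e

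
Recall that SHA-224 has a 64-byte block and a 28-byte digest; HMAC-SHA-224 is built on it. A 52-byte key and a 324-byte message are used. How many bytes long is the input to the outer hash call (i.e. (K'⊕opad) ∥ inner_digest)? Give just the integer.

92

Key is 52 ≤ 64 bytes, zero-padded: |K'| = 64.
Outer input = (K'⊕opad) ∥ H(inner) → 64 + 28 = 92 bytes.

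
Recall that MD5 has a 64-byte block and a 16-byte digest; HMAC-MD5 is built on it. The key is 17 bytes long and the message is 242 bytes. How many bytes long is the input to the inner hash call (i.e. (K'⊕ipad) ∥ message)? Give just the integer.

Key is 17 ≤ 64 bytes, zero-padded: |K'| = 64.
Inner input = (K'⊕ipad) ∥ m → 64 + 242 = 306 bytes.

306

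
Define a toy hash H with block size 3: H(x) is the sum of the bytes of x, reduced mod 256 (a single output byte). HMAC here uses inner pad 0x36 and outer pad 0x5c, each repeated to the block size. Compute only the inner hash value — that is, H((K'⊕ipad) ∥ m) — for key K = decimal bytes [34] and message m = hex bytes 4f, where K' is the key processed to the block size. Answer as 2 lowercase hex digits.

cf

Key decimal bytes [34] = 22 is 1 byte ≤ B = 3; zero-pad to 3 bytes: K' = 22 00 00.
K' ⊕ ipad = 14 36 36.
Inner input = 14 36 36 ∥ 4f.
Inner hash: sum = 20+54+54+79 = 207 → cf.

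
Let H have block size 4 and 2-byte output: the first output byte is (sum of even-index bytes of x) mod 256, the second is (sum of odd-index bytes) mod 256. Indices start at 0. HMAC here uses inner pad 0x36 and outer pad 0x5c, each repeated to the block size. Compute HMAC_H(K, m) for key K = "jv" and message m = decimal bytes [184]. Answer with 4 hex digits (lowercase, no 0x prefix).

Key "jv" = 6a 76 is 2 bytes ≤ B = 4; zero-pad to 4 bytes: K' = 6a 76 00 00.
K' ⊕ ipad = 5c 40 36 36.  K' ⊕ opad = 36 2a 5c 5c.
Inner input = (K'⊕ipad) ∥ m = 5c 40 36 36 ∥ b8.
Inner hash: even-index sum = 330 mod 256 = 74; odd-index sum = 118 mod 256 = 118 → 4a 76.
Outer input = (K'⊕opad) ∥ inner = 36 2a 5c 5c ∥ 4a 76.
Outer hash (tag): even-index sum = 220 mod 256 = 220; odd-index sum = 252 mod 256 = 252 → dc fc.

dcfc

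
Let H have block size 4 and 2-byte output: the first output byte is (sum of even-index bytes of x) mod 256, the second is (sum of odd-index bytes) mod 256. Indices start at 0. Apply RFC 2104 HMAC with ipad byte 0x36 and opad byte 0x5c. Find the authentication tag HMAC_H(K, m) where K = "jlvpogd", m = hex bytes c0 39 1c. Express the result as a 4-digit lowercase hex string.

e25f

Key "jlvpogd" = 6a 6c 76 70 6f 67 64 is 7 bytes > B = 4, so hash it first: H(key) = b3 43, then zero-pad to 4 bytes: K' = b3 43 00 00.
K' ⊕ ipad = 85 75 36 36.  K' ⊕ opad = ef 1f 5c 5c.
Inner input = (K'⊕ipad) ∥ m = 85 75 36 36 ∥ c0 39 1c.
Inner hash: even-index sum = 407 mod 256 = 151; odd-index sum = 228 mod 256 = 228 → 97 e4.
Outer input = (K'⊕opad) ∥ inner = ef 1f 5c 5c ∥ 97 e4.
Outer hash (tag): even-index sum = 482 mod 256 = 226; odd-index sum = 351 mod 256 = 95 → e2 5f.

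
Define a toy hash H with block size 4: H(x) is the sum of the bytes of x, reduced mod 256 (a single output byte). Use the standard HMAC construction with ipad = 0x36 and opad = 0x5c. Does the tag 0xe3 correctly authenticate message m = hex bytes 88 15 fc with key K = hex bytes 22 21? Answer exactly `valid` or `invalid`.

valid

Key hex bytes 22 21 is 2 bytes ≤ B = 4; zero-pad to 4 bytes: K' = 22 21 00 00.
K' ⊕ ipad = 14 17 36 36; K' ⊕ opad = 7e 7d 5c 5c.
Inner hash: sum = 20+23+54+54+136+21+252 = 560; mod 256 = 48 → 30.
Outer hash (recomputed tag): sum = 126+125+92+92+48 = 483; mod 256 = 227 → e3.
Recomputed tag = e3; claimed = e3 → match.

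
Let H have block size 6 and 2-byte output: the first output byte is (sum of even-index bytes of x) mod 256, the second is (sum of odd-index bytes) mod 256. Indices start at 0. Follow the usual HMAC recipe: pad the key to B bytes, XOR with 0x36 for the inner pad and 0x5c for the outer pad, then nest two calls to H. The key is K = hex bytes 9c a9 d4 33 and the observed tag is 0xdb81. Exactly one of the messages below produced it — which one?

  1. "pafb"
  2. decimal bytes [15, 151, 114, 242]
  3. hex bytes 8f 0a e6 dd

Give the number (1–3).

Key hex bytes 9c a9 d4 33 is 4 bytes ≤ B = 6; zero-pad to 6 bytes: K' = 9c a9 d4 33 00 00.
K' ⊕ ipad = aa 9f e2 05 36 36; K' ⊕ opad = c0 f5 88 6f 5c 5c.
m1: inner = H(aa 9f e2 05 36 36 70 61 66 62) = 98 9d; tag = H(c0 f5 88 6f 5c 5c 98 9d) = 3c5d
m2: inner = H(aa 9f e2 05 36 36 0f 97 72 f2) = 43 63; tag = H(c0 f5 88 6f 5c 5c 43 63) = e723
m3: inner = H(aa 9f e2 05 36 36 8f 0a e6 dd) = 37 c1; tag = H(c0 f5 88 6f 5c 5c 37 c1) = db81 ← matches

3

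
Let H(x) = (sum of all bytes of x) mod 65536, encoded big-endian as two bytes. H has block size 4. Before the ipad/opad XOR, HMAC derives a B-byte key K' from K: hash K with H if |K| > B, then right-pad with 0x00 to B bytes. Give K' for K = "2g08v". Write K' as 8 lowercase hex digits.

|K| = 5 > B = 4, so first hash the key.
H(K): sum = 50+103+48+56+118 = 375 → 01 77.
Zero-pad H(K) = 01 77 to 4 bytes: K' = 01 77 00 00.

01770000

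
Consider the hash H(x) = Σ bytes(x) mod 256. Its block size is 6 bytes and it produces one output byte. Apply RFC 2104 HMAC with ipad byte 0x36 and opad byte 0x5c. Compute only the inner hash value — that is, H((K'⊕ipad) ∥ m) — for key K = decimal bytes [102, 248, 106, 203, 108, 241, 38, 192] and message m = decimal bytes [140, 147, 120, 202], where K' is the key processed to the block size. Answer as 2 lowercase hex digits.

Key decimal bytes [102, 248, 106, 203, 108, 241, 38, 192] = 66 f8 6a cb 6c f1 26 c0 is 8 bytes > B = 6, so hash it first: H(key) = d6, then zero-pad to 6 bytes: K' = d6 00 00 00 00 00.
K' ⊕ ipad = e0 36 36 36 36 36.
Inner input = e0 36 36 36 36 36 ∥ 8c 93 78 ca.
Inner hash: sum = 224+54+54+54+54+54+140+147+120+202 = 1103; mod 256 = 79 → 4f.

4f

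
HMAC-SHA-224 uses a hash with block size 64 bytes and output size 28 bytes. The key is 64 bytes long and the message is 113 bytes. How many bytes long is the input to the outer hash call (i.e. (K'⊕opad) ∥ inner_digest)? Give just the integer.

92

Key is 64 ≤ 64 bytes, zero-padded: |K'| = 64.
Outer input = (K'⊕opad) ∥ H(inner) → 64 + 28 = 92 bytes.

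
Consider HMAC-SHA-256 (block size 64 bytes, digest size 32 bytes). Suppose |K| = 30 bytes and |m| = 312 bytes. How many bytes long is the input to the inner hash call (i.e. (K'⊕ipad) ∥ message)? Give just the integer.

376

Key is 30 ≤ 64 bytes, zero-padded: |K'| = 64.
Inner input = (K'⊕ipad) ∥ m → 64 + 312 = 376 bytes.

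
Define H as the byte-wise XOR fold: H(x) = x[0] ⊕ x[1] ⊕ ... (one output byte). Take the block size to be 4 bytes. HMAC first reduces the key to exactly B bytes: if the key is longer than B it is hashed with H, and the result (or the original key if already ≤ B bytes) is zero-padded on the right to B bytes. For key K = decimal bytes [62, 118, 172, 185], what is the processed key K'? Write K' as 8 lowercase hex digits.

Key decimal bytes [62, 118, 172, 185] = 3e 76 ac b9 is exactly B = 4 bytes: K' = 3e 76 ac b9.

3e76acb9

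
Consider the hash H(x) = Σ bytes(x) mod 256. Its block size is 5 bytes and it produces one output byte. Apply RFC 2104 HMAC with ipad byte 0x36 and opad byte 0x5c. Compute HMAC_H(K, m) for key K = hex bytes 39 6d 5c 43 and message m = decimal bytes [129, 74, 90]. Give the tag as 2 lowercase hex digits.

Key hex bytes 39 6d 5c 43 is 4 bytes ≤ B = 5; zero-pad to 5 bytes: K' = 39 6d 5c 43 00.
K' ⊕ ipad = 0f 5b 6a 75 36.  K' ⊕ opad = 65 31 00 1f 5c.
Inner input = (K'⊕ipad) ∥ m = 0f 5b 6a 75 36 ∥ 81 4a 5a.
Inner hash: sum = 15+91+106+117+54+129+74+90 = 676; mod 256 = 164 → a4.
Outer input = (K'⊕opad) ∥ inner = 65 31 00 1f 5c ∥ a4.
Outer hash (tag): sum = 101+49+0+31+92+164 = 437; mod 256 = 181 → b5.

b5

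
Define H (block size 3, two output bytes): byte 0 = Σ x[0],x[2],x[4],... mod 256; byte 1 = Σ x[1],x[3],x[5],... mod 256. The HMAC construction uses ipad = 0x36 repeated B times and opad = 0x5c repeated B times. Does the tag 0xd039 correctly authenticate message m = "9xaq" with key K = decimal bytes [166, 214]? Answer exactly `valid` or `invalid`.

valid

Key decimal bytes [166, 214] = a6 d6 is 2 bytes ≤ B = 3; zero-pad to 3 bytes: K' = a6 d6 00.
K' ⊕ ipad = 90 e0 36; K' ⊕ opad = fa 8a 5c.
Inner hash: even-index sum = 431 mod 256 = 175; odd-index sum = 378 mod 256 = 122 → af 7a.
Outer hash (recomputed tag): even-index sum = 464 mod 256 = 208; odd-index sum = 313 mod 256 = 57 → d0 39.
Recomputed tag = d039; claimed = d039 → match.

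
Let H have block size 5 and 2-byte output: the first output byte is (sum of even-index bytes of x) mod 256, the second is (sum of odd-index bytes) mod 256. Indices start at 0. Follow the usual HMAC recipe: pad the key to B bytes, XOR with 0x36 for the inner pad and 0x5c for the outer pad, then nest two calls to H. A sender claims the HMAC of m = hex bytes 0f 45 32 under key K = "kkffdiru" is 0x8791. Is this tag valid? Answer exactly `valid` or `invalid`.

invalid

Key "kkffdiru" = 6b 6b 66 66 64 69 72 75 is 8 bytes > B = 5, so hash it first: H(key) = a7 af, then zero-pad to 5 bytes: K' = a7 af 00 00 00.
K' ⊕ ipad = 91 99 36 36 36; K' ⊕ opad = fb f3 5c 5c 5c.
Inner hash: even-index sum = 322 mod 256 = 66; odd-index sum = 272 mod 256 = 16 → 42 10.
Outer hash (recomputed tag): even-index sum = 451 mod 256 = 195; odd-index sum = 401 mod 256 = 145 → c3 91.
Recomputed tag = c391; claimed = 8791 → mismatch.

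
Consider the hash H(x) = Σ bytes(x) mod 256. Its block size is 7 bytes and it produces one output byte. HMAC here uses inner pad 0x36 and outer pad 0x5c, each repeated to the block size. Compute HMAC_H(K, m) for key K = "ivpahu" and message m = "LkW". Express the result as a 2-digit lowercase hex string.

a2

Key "ivpahu" = 69 76 70 61 68 75 is 6 bytes ≤ B = 7; zero-pad to 7 bytes: K' = 69 76 70 61 68 75 00.
K' ⊕ ipad = 5f 40 46 57 5e 43 36.  K' ⊕ opad = 35 2a 2c 3d 34 29 5c.
Inner input = (K'⊕ipad) ∥ m = 5f 40 46 57 5e 43 36 ∥ 4c 6b 57.
Inner hash: sum = 95+64+70+87+94+67+54+76+107+87 = 801; mod 256 = 33 → 21.
Outer input = (K'⊕opad) ∥ inner = 35 2a 2c 3d 34 29 5c ∥ 21.
Outer hash (tag): sum = 53+42+44+61+52+41+92+33 = 418; mod 256 = 162 → a2.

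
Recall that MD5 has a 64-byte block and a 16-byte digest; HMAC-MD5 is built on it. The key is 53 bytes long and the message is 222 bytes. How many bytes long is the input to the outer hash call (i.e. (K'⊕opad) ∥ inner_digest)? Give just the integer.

Key is 53 ≤ 64 bytes, zero-padded: |K'| = 64.
Outer input = (K'⊕opad) ∥ H(inner) → 64 + 16 = 80 bytes.

80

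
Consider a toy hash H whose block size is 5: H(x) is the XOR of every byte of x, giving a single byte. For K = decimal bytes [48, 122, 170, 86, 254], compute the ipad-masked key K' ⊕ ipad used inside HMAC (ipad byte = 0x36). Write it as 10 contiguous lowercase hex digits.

064c9c60c8

Key decimal bytes [48, 122, 170, 86, 254] = 30 7a aa 56 fe is exactly B = 5 bytes: K' = 30 7a aa 56 fe.
XOR each byte with 0x36: 30⊕36=06, 7a⊕36=4c, aa⊕36=9c, 56⊕36=60, fe⊕36=c8.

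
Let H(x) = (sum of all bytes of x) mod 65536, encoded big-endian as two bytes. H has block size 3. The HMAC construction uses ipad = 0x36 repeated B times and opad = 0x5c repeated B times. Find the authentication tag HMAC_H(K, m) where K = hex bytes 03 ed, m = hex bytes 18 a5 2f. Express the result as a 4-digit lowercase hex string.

Key hex bytes 03 ed is 2 bytes ≤ B = 3; zero-pad to 3 bytes: K' = 03 ed 00.
K' ⊕ ipad = 35 db 36.  K' ⊕ opad = 5f b1 5c.
Inner input = (K'⊕ipad) ∥ m = 35 db 36 ∥ 18 a5 2f.
Inner hash: sum = 53+219+54+24+165+47 = 562 → 02 32.
Outer input = (K'⊕opad) ∥ inner = 5f b1 5c ∥ 02 32.
Outer hash (tag): sum = 95+177+92+2+50 = 416 → 01 a0.

01a0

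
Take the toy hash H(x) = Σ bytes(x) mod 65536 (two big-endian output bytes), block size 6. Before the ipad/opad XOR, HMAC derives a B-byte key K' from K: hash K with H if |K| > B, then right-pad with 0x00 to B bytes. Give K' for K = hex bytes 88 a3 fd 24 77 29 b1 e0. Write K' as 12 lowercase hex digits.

047d00000000

|K| = 8 > B = 6, so first hash the key.
H(K): sum = 136+163+253+36+119+41+177+224 = 1149 → 04 7d.
Zero-pad H(K) = 04 7d to 6 bytes: K' = 04 7d 00 00 00 00.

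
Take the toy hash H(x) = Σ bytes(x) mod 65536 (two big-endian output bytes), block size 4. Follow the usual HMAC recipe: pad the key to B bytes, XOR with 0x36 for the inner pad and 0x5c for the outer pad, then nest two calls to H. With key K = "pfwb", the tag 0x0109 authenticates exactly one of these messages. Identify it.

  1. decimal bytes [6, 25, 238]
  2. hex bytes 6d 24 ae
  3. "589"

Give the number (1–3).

1

Key "pfwb" = 70 66 77 62 is exactly B = 4 bytes: K' = 70 66 77 62.
K' ⊕ ipad = 46 50 41 54; K' ⊕ opad = 2c 3a 2b 3e.
m1: inner = H(46 50 41 54 06 19 ee) = 02 38; tag = H(2c 3a 2b 3e 02 38) = 0109 ← matches
m2: inner = H(46 50 41 54 6d 24 ae) = 02 6a; tag = H(2c 3a 2b 3e 02 6a) = 013b
m3: inner = H(46 50 41 54 35 38 39) = 01 d1; tag = H(2c 3a 2b 3e 01 d1) = 01a1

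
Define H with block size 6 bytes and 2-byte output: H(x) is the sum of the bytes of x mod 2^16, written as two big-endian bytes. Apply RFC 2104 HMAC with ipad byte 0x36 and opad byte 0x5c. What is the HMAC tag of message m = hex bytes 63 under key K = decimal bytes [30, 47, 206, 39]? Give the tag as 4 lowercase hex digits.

Key decimal bytes [30, 47, 206, 39] = 1e 2f ce 27 is 4 bytes ≤ B = 6; zero-pad to 6 bytes: K' = 1e 2f ce 27 00 00.
K' ⊕ ipad = 28 19 f8 11 36 36.  K' ⊕ opad = 42 73 92 7b 5c 5c.
Inner input = (K'⊕ipad) ∥ m = 28 19 f8 11 36 36 ∥ 63.
Inner hash: sum = 40+25+248+17+54+54+99 = 537 → 02 19.
Outer input = (K'⊕opad) ∥ inner = 42 73 92 7b 5c 5c ∥ 02 19.
Outer hash (tag): sum = 66+115+146+123+92+92+2+25 = 661 → 02 95.

0295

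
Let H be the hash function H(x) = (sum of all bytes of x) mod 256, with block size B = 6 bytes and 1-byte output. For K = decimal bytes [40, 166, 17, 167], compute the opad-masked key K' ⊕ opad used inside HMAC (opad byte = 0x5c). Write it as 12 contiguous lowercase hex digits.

Key decimal bytes [40, 166, 17, 167] = 28 a6 11 a7 is 4 bytes ≤ B = 6; zero-pad to 6 bytes: K' = 28 a6 11 a7 00 00.
XOR each byte with 0x5c: 28⊕5c=74, a6⊕5c=fa, 11⊕5c=4d, a7⊕5c=fb, 00⊕5c=5c, 00⊕5c=5c.

74fa4dfb5c5c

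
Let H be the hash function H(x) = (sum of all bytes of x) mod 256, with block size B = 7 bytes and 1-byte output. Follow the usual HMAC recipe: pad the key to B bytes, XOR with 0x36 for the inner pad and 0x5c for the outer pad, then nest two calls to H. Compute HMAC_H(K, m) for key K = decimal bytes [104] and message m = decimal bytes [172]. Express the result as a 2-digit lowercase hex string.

Key decimal bytes [104] = 68 is 1 byte ≤ B = 7; zero-pad to 7 bytes: K' = 68 00 00 00 00 00 00.
K' ⊕ ipad = 5e 36 36 36 36 36 36.  K' ⊕ opad = 34 5c 5c 5c 5c 5c 5c.
Inner input = (K'⊕ipad) ∥ m = 5e 36 36 36 36 36 36 ∥ ac.
Inner hash: sum = 94+54+54+54+54+54+54+172 = 590; mod 256 = 78 → 4e.
Outer input = (K'⊕opad) ∥ inner = 34 5c 5c 5c 5c 5c 5c ∥ 4e.
Outer hash (tag): sum = 52+92+92+92+92+92+92+78 = 682; mod 256 = 170 → aa.

aa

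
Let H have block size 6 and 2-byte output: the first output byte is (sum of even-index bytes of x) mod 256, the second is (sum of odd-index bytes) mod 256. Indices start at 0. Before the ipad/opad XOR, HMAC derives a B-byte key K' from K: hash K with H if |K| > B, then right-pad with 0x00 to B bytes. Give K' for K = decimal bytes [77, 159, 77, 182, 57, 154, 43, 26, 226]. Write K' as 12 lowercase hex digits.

|K| = 9 > B = 6, so first hash the key.
H(K): even-index sum = 480 mod 256 = 224; odd-index sum = 521 mod 256 = 9 → e0 09.
Zero-pad H(K) = e0 09 to 6 bytes: K' = e0 09 00 00 00 00.

e00900000000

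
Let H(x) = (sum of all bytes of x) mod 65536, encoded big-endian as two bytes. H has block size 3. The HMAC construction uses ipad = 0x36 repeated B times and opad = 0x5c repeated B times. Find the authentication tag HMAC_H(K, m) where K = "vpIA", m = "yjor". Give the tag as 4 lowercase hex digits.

015e

Key "vpIA" = 76 70 49 41 is 4 bytes > B = 3, so hash it first: H(key) = 01 70, then zero-pad to 3 bytes: K' = 01 70 00.
K' ⊕ ipad = 37 46 36.  K' ⊕ opad = 5d 2c 5c.
Inner input = (K'⊕ipad) ∥ m = 37 46 36 ∥ 79 6a 6f 72.
Inner hash: sum = 55+70+54+121+106+111+114 = 631 → 02 77.
Outer input = (K'⊕opad) ∥ inner = 5d 2c 5c ∥ 02 77.
Outer hash (tag): sum = 93+44+92+2+119 = 350 → 01 5e.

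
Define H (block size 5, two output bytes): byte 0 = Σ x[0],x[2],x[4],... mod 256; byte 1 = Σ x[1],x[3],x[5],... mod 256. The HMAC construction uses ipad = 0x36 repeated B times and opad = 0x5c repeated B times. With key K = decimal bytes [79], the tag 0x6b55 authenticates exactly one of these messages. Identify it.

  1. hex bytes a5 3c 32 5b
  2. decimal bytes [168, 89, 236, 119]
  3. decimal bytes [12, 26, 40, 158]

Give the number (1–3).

Key decimal bytes [79] = 4f is 1 byte ≤ B = 5; zero-pad to 5 bytes: K' = 4f 00 00 00 00.
K' ⊕ ipad = 79 36 36 36 36; K' ⊕ opad = 13 5c 5c 5c 5c.
m1: inner = H(79 36 36 36 36 a5 3c 32 5b) = 7c 43; tag = H(13 5c 5c 5c 5c 7c 43) = 0e34
m2: inner = H(79 36 36 36 36 a8 59 ec 77) = b5 00; tag = H(13 5c 5c 5c 5c b5 00) = cb6d
m3: inner = H(79 36 36 36 36 0c 1a 28 9e) = 9d a0; tag = H(13 5c 5c 5c 5c 9d a0) = 6b55 ← matches

3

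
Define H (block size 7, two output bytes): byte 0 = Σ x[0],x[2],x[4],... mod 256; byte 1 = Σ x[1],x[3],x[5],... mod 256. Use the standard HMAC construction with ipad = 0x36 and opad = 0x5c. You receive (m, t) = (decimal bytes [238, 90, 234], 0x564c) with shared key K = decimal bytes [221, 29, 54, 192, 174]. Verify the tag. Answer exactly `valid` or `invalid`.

invalid

Key decimal bytes [221, 29, 54, 192, 174] = dd 1d 36 c0 ae is 5 bytes ≤ B = 7; zero-pad to 7 bytes: K' = dd 1d 36 c0 ae 00 00.
K' ⊕ ipad = eb 2b 00 f6 98 36 36; K' ⊕ opad = 81 41 6a 9c f2 5c 5c.
Inner hash: even-index sum = 531 mod 256 = 19; odd-index sum = 815 mod 256 = 47 → 13 2f.
Outer hash (recomputed tag): even-index sum = 616 mod 256 = 104; odd-index sum = 332 mod 256 = 76 → 68 4c.
Recomputed tag = 684c; claimed = 564c → mismatch.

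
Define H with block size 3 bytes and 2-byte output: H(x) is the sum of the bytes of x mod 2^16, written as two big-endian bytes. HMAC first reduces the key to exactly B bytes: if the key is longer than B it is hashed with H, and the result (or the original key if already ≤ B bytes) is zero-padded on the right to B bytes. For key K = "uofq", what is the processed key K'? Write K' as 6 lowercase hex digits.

01bb00

|K| = 4 > B = 3, so first hash the key.
H(K): sum = 117+111+102+113 = 443 → 01 bb.
Zero-pad H(K) = 01 bb to 3 bytes: K' = 01 bb 00.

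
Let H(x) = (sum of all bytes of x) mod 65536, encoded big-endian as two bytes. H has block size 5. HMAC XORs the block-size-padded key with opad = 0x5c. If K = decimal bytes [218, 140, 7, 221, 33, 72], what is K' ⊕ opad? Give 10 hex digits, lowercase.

Key decimal bytes [218, 140, 7, 221, 33, 72] = da 8c 07 dd 21 48 is 6 bytes > B = 5, so hash it first: H(key) = 02 b3, then zero-pad to 5 bytes: K' = 02 b3 00 00 00.
XOR each byte with 0x5c: 02⊕5c=5e, b3⊕5c=ef, 00⊕5c=5c, 00⊕5c=5c, 00⊕5c=5c.

5eef5c5c5c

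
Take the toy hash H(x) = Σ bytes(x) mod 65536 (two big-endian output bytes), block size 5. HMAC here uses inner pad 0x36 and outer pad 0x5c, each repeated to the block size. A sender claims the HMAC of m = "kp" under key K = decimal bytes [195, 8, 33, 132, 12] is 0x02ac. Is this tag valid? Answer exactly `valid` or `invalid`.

Key decimal bytes [195, 8, 33, 132, 12] = c3 08 21 84 0c is exactly B = 5 bytes: K' = c3 08 21 84 0c.
K' ⊕ ipad = f5 3e 17 b2 3a; K' ⊕ opad = 9f 54 7d d8 50.
Inner hash: sum = 245+62+23+178+58+107+112 = 785 → 03 11.
Outer hash (recomputed tag): sum = 159+84+125+216+80+3+17 = 684 → 02 ac.
Recomputed tag = 02ac; claimed = 02ac → match.

valid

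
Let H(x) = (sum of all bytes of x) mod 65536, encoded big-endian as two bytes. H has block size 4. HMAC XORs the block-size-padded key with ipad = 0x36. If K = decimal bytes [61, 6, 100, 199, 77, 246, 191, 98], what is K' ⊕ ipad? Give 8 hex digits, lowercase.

35e43636

Key decimal bytes [61, 6, 100, 199, 77, 246, 191, 98] = 3d 06 64 c7 4d f6 bf 62 is 8 bytes > B = 4, so hash it first: H(key) = 03 d2, then zero-pad to 4 bytes: K' = 03 d2 00 00.
XOR each byte with 0x36: 03⊕36=35, d2⊕36=e4, 00⊕36=36, 00⊕36=36.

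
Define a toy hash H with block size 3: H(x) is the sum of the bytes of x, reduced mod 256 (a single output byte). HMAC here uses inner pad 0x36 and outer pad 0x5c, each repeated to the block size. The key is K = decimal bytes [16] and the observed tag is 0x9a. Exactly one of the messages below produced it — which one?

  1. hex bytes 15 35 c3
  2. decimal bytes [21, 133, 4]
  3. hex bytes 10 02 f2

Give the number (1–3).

Key decimal bytes [16] = 10 is 1 byte ≤ B = 3; zero-pad to 3 bytes: K' = 10 00 00.
K' ⊕ ipad = 26 36 36; K' ⊕ opad = 4c 5c 5c.
m1: inner = H(26 36 36 15 35 c3) = 9f; tag = H(4c 5c 5c 9f) = a3
m2: inner = H(26 36 36 15 85 04) = 30; tag = H(4c 5c 5c 30) = 34
m3: inner = H(26 36 36 10 02 f2) = 96; tag = H(4c 5c 5c 96) = 9a ← matches

3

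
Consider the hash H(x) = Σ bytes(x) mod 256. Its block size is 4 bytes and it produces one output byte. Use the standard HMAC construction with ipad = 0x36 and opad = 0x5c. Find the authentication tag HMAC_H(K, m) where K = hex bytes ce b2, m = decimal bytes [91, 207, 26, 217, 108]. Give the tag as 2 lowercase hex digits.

Key hex bytes ce b2 is 2 bytes ≤ B = 4; zero-pad to 4 bytes: K' = ce b2 00 00.
K' ⊕ ipad = f8 84 36 36.  K' ⊕ opad = 92 ee 5c 5c.
Inner input = (K'⊕ipad) ∥ m = f8 84 36 36 ∥ 5b cf 1a d9 6c.
Inner hash: sum = 248+132+54+54+91+207+26+217+108 = 1137; mod 256 = 113 → 71.
Outer input = (K'⊕opad) ∥ inner = 92 ee 5c 5c ∥ 71.
Outer hash (tag): sum = 146+238+92+92+113 = 681; mod 256 = 169 → a9.

a9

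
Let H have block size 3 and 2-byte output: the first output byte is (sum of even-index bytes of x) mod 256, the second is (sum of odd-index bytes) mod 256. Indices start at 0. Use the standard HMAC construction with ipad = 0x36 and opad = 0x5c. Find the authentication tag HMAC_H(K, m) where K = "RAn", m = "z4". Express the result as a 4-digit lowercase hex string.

310d

Key "RAn" = 52 41 6e is exactly B = 3 bytes: K' = 52 41 6e.
K' ⊕ ipad = 64 77 58.  K' ⊕ opad = 0e 1d 32.
Inner input = (K'⊕ipad) ∥ m = 64 77 58 ∥ 7a 34.
Inner hash: even-index sum = 240 mod 256 = 240; odd-index sum = 241 mod 256 = 241 → f0 f1.
Outer input = (K'⊕opad) ∥ inner = 0e 1d 32 ∥ f0 f1.
Outer hash (tag): even-index sum = 305 mod 256 = 49; odd-index sum = 269 mod 256 = 13 → 31 0d.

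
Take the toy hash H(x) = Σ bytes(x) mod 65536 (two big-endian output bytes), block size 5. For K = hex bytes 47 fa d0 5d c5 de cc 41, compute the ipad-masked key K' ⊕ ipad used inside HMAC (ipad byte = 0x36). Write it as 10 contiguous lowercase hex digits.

3328363636

Key hex bytes 47 fa d0 5d c5 de cc 41 is 8 bytes > B = 5, so hash it first: H(key) = 05 1e, then zero-pad to 5 bytes: K' = 05 1e 00 00 00.
XOR each byte with 0x36: 05⊕36=33, 1e⊕36=28, 00⊕36=36, 00⊕36=36, 00⊕36=36.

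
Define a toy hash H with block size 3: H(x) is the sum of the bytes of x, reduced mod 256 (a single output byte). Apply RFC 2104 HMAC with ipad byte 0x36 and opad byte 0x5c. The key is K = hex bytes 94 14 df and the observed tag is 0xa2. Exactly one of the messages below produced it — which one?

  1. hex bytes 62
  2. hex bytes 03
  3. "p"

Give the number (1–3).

1

Key hex bytes 94 14 df is exactly B = 3 bytes: K' = 94 14 df.
K' ⊕ ipad = a2 22 e9; K' ⊕ opad = c8 48 83.
m1: inner = H(a2 22 e9 62) = 0f; tag = H(c8 48 83 0f) = a2 ← matches
m2: inner = H(a2 22 e9 03) = b0; tag = H(c8 48 83 b0) = 43
m3: inner = H(a2 22 e9 70) = 1d; tag = H(c8 48 83 1d) = b0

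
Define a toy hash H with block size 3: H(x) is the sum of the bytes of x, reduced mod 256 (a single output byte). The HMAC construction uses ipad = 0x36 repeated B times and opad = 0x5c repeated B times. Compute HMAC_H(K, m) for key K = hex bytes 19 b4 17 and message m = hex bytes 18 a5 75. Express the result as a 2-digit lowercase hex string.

Key hex bytes 19 b4 17 is exactly B = 3 bytes: K' = 19 b4 17.
K' ⊕ ipad = 2f 82 21.  K' ⊕ opad = 45 e8 4b.
Inner input = (K'⊕ipad) ∥ m = 2f 82 21 ∥ 18 a5 75.
Inner hash: sum = 47+130+33+24+165+117 = 516; mod 256 = 4 → 04.
Outer input = (K'⊕opad) ∥ inner = 45 e8 4b ∥ 04.
Outer hash (tag): sum = 69+232+75+4 = 380; mod 256 = 124 → 7c.

7c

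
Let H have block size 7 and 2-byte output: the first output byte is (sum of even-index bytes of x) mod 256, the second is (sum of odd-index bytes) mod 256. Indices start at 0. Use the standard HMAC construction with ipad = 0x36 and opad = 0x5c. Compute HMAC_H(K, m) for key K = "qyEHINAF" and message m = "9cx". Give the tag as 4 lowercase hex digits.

b03c

Key "qyEHINAF" = 71 79 45 48 49 4e 41 46 is 8 bytes > B = 7, so hash it first: H(key) = 40 55, then zero-pad to 7 bytes: K' = 40 55 00 00 00 00 00.
K' ⊕ ipad = 76 63 36 36 36 36 36.  K' ⊕ opad = 1c 09 5c 5c 5c 5c 5c.
Inner input = (K'⊕ipad) ∥ m = 76 63 36 36 36 36 36 ∥ 39 63 78.
Inner hash: even-index sum = 379 mod 256 = 123; odd-index sum = 384 mod 256 = 128 → 7b 80.
Outer input = (K'⊕opad) ∥ inner = 1c 09 5c 5c 5c 5c 5c ∥ 7b 80.
Outer hash (tag): even-index sum = 432 mod 256 = 176; odd-index sum = 316 mod 256 = 60 → b0 3c.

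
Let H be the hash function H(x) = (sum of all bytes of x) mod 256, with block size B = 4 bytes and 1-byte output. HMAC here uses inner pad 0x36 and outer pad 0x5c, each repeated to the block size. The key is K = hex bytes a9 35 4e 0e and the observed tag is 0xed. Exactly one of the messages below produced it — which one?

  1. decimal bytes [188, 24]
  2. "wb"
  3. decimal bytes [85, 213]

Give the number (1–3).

Key hex bytes a9 35 4e 0e is exactly B = 4 bytes: K' = a9 35 4e 0e.
K' ⊕ ipad = 9f 03 78 38; K' ⊕ opad = f5 69 12 52.
m1: inner = H(9f 03 78 38 bc 18) = 26; tag = H(f5 69 12 52 26) = e8
m2: inner = H(9f 03 78 38 77 62) = 2b; tag = H(f5 69 12 52 2b) = ed ← matches
m3: inner = H(9f 03 78 38 55 d5) = 7c; tag = H(f5 69 12 52 7c) = 3e

2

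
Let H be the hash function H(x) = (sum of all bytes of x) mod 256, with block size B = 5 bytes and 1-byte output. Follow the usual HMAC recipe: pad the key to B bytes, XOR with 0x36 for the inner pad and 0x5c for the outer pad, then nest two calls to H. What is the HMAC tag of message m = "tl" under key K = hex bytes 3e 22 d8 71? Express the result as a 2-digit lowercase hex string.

Key hex bytes 3e 22 d8 71 is 4 bytes ≤ B = 5; zero-pad to 5 bytes: K' = 3e 22 d8 71 00.
K' ⊕ ipad = 08 14 ee 47 36.  K' ⊕ opad = 62 7e 84 2d 5c.
Inner input = (K'⊕ipad) ∥ m = 08 14 ee 47 36 ∥ 74 6c.
Inner hash: sum = 8+20+238+71+54+116+108 = 615; mod 256 = 103 → 67.
Outer input = (K'⊕opad) ∥ inner = 62 7e 84 2d 5c ∥ 67.
Outer hash (tag): sum = 98+126+132+45+92+103 = 596; mod 256 = 84 → 54.

54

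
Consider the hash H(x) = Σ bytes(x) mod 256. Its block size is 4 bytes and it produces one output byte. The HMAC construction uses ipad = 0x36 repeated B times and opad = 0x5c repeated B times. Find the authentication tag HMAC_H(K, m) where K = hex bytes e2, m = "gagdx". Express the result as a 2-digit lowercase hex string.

53

Key hex bytes e2 is 1 byte ≤ B = 4; zero-pad to 4 bytes: K' = e2 00 00 00.
K' ⊕ ipad = d4 36 36 36.  K' ⊕ opad = be 5c 5c 5c.
Inner input = (K'⊕ipad) ∥ m = d4 36 36 36 ∥ 67 61 67 64 78.
Inner hash: sum = 212+54+54+54+103+97+103+100+120 = 897; mod 256 = 129 → 81.
Outer input = (K'⊕opad) ∥ inner = be 5c 5c 5c ∥ 81.
Outer hash (tag): sum = 190+92+92+92+129 = 595; mod 256 = 83 → 53.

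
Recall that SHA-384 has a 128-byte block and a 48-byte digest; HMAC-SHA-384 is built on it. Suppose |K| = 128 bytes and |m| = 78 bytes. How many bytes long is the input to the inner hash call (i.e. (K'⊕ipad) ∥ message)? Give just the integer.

Key is 128 ≤ 128 bytes, zero-padded: |K'| = 128.
Inner input = (K'⊕ipad) ∥ m → 128 + 78 = 206 bytes.

206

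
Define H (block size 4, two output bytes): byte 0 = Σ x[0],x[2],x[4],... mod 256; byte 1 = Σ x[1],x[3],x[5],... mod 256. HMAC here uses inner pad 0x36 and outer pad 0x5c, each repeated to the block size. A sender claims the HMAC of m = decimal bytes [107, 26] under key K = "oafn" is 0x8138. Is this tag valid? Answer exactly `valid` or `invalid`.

valid

Key "oafn" = 6f 61 66 6e is exactly B = 4 bytes: K' = 6f 61 66 6e.
K' ⊕ ipad = 59 57 50 58; K' ⊕ opad = 33 3d 3a 32.
Inner hash: even-index sum = 276 mod 256 = 20; odd-index sum = 201 mod 256 = 201 → 14 c9.
Outer hash (recomputed tag): even-index sum = 129 mod 256 = 129; odd-index sum = 312 mod 256 = 56 → 81 38.
Recomputed tag = 8138; claimed = 8138 → match.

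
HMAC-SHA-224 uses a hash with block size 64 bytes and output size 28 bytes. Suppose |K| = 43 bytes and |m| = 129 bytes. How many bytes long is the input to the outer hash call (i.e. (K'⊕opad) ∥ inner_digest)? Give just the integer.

Key is 43 ≤ 64 bytes, zero-padded: |K'| = 64.
Outer input = (K'⊕opad) ∥ H(inner) → 64 + 28 = 92 bytes.

92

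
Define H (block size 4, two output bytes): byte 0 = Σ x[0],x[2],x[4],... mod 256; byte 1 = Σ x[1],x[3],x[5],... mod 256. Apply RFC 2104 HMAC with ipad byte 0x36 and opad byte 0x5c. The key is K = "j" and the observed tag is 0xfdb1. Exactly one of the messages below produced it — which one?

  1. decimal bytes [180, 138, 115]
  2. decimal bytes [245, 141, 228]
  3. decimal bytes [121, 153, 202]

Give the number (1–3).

Key "j" = 6a is 1 byte ≤ B = 4; zero-pad to 4 bytes: K' = 6a 00 00 00.
K' ⊕ ipad = 5c 36 36 36; K' ⊕ opad = 36 5c 5c 5c.
m1: inner = H(5c 36 36 36 b4 8a 73) = b9 f6; tag = H(36 5c 5c 5c b9 f6) = 4bae
m2: inner = H(5c 36 36 36 f5 8d e4) = 6b f9; tag = H(36 5c 5c 5c 6b f9) = fdb1 ← matches
m3: inner = H(5c 36 36 36 79 99 ca) = d5 05; tag = H(36 5c 5c 5c d5 05) = 67bd

2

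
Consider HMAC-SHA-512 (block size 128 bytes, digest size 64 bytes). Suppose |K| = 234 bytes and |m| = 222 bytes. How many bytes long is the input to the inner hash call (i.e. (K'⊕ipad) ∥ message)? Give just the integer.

350

Key is 234 > 128 bytes, so it is hashed to 64 bytes then zero-padded to 128: |K'| = 128.
Inner input = (K'⊕ipad) ∥ m → 128 + 222 = 350 bytes.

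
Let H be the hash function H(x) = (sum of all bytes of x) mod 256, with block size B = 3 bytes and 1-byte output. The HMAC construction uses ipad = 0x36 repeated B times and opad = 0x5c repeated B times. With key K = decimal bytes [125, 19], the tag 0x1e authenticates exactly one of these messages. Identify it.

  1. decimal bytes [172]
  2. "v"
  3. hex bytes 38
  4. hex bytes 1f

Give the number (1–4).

1

Key decimal bytes [125, 19] = 7d 13 is 2 bytes ≤ B = 3; zero-pad to 3 bytes: K' = 7d 13 00.
K' ⊕ ipad = 4b 25 36; K' ⊕ opad = 21 4f 5c.
m1: inner = H(4b 25 36 ac) = 52; tag = H(21 4f 5c 52) = 1e ← matches
m2: inner = H(4b 25 36 76) = 1c; tag = H(21 4f 5c 1c) = e8
m3: inner = H(4b 25 36 38) = de; tag = H(21 4f 5c de) = aa
m4: inner = H(4b 25 36 1f) = c5; tag = H(21 4f 5c c5) = 91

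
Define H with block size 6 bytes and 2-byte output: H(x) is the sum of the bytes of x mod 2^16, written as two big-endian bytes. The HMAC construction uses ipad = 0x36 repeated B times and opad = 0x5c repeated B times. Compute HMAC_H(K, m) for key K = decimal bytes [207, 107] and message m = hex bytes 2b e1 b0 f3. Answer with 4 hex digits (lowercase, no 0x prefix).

031b

Key decimal bytes [207, 107] = cf 6b is 2 bytes ≤ B = 6; zero-pad to 6 bytes: K' = cf 6b 00 00 00 00.
K' ⊕ ipad = f9 5d 36 36 36 36.  K' ⊕ opad = 93 37 5c 5c 5c 5c.
Inner input = (K'⊕ipad) ∥ m = f9 5d 36 36 36 36 ∥ 2b e1 b0 f3.
Inner hash: sum = 249+93+54+54+54+54+43+225+176+243 = 1245 → 04 dd.
Outer input = (K'⊕opad) ∥ inner = 93 37 5c 5c 5c 5c ∥ 04 dd.
Outer hash (tag): sum = 147+55+92+92+92+92+4+221 = 795 → 03 1b.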